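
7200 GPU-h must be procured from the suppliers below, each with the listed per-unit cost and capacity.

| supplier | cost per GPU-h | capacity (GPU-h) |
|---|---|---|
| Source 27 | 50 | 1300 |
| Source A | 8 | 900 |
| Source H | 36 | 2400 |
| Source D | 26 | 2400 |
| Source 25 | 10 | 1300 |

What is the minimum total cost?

179000

Fill from the cheapest supplier first.
Source A at 8: take all 900 GPU-h ; 6300 still needed.
Take 1300 from Source 25 at 10 ; need 5000 more.
Take 2400 from Source D at 26 ; need 2600 more.
Take 2400 from Source H at 36 ; need 200 more.
Source 27 at 50: take 200 of its 1300 ; requirement met.
Cost = 900×8 + 1300×10 + 2400×26 + 2400×36 + 200×50 = 179000.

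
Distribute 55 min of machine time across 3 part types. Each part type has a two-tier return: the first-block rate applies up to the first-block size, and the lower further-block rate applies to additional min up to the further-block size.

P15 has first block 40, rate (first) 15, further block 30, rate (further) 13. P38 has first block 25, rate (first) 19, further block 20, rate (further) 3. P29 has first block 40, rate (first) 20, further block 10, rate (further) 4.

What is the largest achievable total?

Order all 6 blocks by rate: P29/T1 20 > P38/T1 19 > P15/T1 15 > P15/T2 13 > P29/T2 4 > P38/T2 3.
P29/T1 (20): +40 → 15 left.
P38 T1 at 19: only 15 left, fill 15.
Total = 20×40 + 19×15 = 1085.

1085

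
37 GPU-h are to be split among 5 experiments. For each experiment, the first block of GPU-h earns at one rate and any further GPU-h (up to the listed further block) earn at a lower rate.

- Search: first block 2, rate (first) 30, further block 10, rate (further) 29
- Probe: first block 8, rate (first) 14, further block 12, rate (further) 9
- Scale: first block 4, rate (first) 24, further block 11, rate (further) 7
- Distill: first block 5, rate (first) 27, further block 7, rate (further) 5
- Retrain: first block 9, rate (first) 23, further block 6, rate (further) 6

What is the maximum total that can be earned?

Treat each block as its own option and order by rate: Search/T1 30 > Search/T2 29 > Distill/T1 27 > Scale/T1 24 > Retrain/T1 23 > Probe/T1 14 > Probe/T2 9 > Scale/T2 7 > Retrain/T2 6 > Distill/T2 5.
Fill Search T1 block (2 at 30) ; 35 left.
Search/T2 (29): +10 ; 25 left.
Distill T1 at 27: fill all 5 ; 20 left.
Fill Scale T1 block (4 at 24) ; 16 left.
Retrain T1 at 23: fill all 9 ; 7 left.
7 remain; put them into Probe T1 at 14.
Total = 30×2 + 29×10 + 27×5 + 24×4 + 23×9 + 14×7 = 886.

886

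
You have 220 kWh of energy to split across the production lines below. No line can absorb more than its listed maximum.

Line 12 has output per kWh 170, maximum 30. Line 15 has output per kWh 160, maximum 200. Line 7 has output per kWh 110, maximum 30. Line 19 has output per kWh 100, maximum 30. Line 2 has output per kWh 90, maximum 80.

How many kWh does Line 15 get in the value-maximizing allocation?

190

Order the production lines by output per kWh: Line 12 170 > Line 15 160 > Line 7 110 > Line 19 100 > Line 2 90.
Line 12 takes 30 to reach its cap of 30 → 190 left.
Line 15: +190 (room for 200) → 190. Pool exhausted.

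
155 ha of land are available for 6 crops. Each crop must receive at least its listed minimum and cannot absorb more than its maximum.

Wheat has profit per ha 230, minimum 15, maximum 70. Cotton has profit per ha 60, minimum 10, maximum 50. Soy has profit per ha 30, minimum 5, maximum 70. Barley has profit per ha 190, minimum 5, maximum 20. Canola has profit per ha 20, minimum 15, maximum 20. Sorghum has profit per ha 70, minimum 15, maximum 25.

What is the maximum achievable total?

23300

Meeting every minimum uses 15+10+5+5+15+15 = 65 ha, leaving 90.
Order the crops by profit per ha: Wheat 230 > Barley 190 > Sorghum 70 > Cotton 60 > Soy 30 > Canola 20.
Wheat takes 55 more to reach its cap of 70 ; 35 left.
Give Barley 15 more to hit its cap of 20 ; 20 left.
Sorghum: +10 to 25 (cap) ; 10 left.
Only 10 left; Cotton takes them to reach 20.
Total = 230×70 + 60×20 + 30×5 + 190×20 + 20×15 + 70×25 = 23300.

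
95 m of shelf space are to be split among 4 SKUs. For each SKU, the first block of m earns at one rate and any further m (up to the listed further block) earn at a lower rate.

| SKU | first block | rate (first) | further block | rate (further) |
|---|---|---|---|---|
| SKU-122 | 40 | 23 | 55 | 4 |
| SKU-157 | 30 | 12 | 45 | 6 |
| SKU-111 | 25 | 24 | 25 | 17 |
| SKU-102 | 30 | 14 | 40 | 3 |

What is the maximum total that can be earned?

2015

Rank every tier by rate: SKU-111/tier1 24 > SKU-122/tier1 23 > SKU-111/tier2 17 > SKU-102/tier1 14 > SKU-157/tier1 12 > SKU-157/tier2 6 > SKU-122/tier2 4 > SKU-102/tier2 3.
Fill SKU-111 tier1 block (25 at 24) — 70 left.
SKU-122/tier1 (23): +40 — 30 left.
Fill SKU-111 tier2 block (25 at 17) — 5 left.
SKU-102 tier1 at 14: only 5 left, fill 5.
Total = 24×25 + 23×40 + 17×25 + 14×5 = 2015.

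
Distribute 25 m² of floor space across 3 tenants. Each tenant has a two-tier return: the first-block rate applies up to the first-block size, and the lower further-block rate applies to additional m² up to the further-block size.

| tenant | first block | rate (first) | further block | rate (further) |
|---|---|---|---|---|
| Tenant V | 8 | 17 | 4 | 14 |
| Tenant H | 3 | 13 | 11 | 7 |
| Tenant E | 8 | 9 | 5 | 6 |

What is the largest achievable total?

Rank every tier by rate: Tenant V/tier1 17 > Tenant V/tier2 14 > Tenant H/tier1 13 > Tenant E/tier1 9 > Tenant H/tier2 7 > Tenant E/tier2 6.
Tenant V tier1 at 17: fill all 8 → 17 left.
Fill Tenant V tier2 block (4 at 14) → 13 left.
Fill Tenant H tier1 block (3 at 13) → 10 left.
Tenant E/tier1 (9): +8 → 2 left.
2 remain; put them into Tenant H tier2 at 7.
Total = 17×8 + 14×4 + 13×3 + 9×8 + 7×2 = 317.

317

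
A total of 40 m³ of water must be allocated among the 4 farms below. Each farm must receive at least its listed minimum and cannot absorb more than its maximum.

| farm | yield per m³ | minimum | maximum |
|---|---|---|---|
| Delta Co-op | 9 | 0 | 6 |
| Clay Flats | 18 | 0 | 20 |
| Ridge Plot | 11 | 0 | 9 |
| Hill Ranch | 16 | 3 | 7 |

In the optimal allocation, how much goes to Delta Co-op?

4

Meeting every minimum uses 0+0+0+3 = 3 m³, leaving 37.
Order the farms by yield per m³: Clay Flats 18 > Hill Ranch 16 > Ridge Plot 11 > Delta Co-op 9.
Give Clay Flats 20 more to hit its cap of 20 → 17 left.
Hill Ranch: +4 to 7 (cap) → 13 left.
Give Ridge Plot 9 more to hit its cap of 9 → 4 left.
Only 4 left; Delta Co-op takes them to reach 4.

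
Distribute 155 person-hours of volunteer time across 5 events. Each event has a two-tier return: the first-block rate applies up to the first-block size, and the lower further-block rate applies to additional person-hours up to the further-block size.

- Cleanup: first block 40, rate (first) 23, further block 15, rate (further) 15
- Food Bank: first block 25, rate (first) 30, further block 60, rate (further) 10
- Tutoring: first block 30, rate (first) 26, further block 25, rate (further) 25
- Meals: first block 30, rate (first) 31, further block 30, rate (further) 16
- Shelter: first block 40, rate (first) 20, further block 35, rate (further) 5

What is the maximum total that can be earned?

4105

Treat each block as its own option and order by rate: Meals/T1 31 > Food Bank/T1 30 > Tutoring/T1 26 > Tutoring/T2 25 > Cleanup/T1 23 > Shelter/T1 20 > Meals/T2 16 > Cleanup/T2 15 > Food Bank/T2 10 > Shelter/T2 5.
Meals T1 at 31: fill all 30 → 125 left.
Food Bank/T1 (30): +25 → 100 left.
Fill Tutoring T1 block (30 at 26) → 70 left.
Tutoring/T2 (25): +25 → 45 left.
Fill Cleanup T1 block (40 at 23) → 5 left.
Shelter/T1: +5 of 40 at 20; pool empty.
Total = 31×30 + 30×25 + 26×30 + 25×25 + 23×40 + 20×5 = 4105.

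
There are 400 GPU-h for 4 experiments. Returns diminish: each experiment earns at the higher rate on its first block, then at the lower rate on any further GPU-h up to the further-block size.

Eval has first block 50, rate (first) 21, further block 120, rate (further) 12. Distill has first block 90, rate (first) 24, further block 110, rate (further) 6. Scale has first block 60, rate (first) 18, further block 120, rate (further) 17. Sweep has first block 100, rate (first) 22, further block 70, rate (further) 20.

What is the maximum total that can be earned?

8400

Treat each block as its own option and order by rate: Distill/tier1 24 > Sweep/tier1 22 > Eval/tier1 21 > Sweep/tier2 20 > Scale/tier1 18 > Scale/tier2 17 > Eval/tier2 12 > Distill/tier2 6.
Distill/tier1 (24): +90 — 310 left.
Fill Sweep tier1 block (100 at 22) — 210 left.
Eval tier1 at 21: fill all 50 — 160 left.
Fill Sweep tier2 block (70 at 20) — 90 left.
Fill Scale tier1 block (60 at 18) — 30 left.
Scale tier2 at 17: only 30 left, fill 30.
Total = 24×90 + 22×100 + 21×50 + 20×70 + 18×60 + 17×30 = 8400.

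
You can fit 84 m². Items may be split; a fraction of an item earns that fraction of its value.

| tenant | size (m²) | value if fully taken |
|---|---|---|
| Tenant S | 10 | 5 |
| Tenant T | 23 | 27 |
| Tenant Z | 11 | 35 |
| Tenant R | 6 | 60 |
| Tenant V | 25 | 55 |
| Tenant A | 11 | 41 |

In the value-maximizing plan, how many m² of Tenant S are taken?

8

Best value per unit of size first: Tenant R 60/6≈10, Tenant A 41/11≈3.73, Tenant Z 35/11≈3.18, Tenant V 55/25≈2.2, Tenant T 27/23≈1.17, Tenant S 5/10≈0.5.
All 6 m² of Tenant R fit (value 60) ; 78 remain.
All 11 m² of Tenant A fit (value 41) ; 67 remain.
Take all of Tenant Z (11 m², value 35) ; 56 m² left.
Take all of Tenant V (25 m², value 55) ; 31 m² left.
All 23 m² of Tenant T fit (value 27) ; 8 remain.
Only 8 m² remain; take 8/10 of Tenant S for value 5×8/10 = 4.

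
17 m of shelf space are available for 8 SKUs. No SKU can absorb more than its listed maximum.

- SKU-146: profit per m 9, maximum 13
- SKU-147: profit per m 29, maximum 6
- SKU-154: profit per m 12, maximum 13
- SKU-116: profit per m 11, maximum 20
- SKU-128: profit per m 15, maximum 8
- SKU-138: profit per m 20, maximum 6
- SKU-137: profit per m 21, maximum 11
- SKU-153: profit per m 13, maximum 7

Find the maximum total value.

Rank by profit per m: SKU-147 29 > SKU-137 21 > SKU-138 20 > SKU-128 15 > SKU-153 13 > SKU-154 12 > SKU-116 11 > SKU-146 9.
SKU-147: +6 to 6 (cap) — 11 left.
SKU-137: +11 to 11 (cap) — 0 left.
Total = 29×6 + 21×11 = 405.

405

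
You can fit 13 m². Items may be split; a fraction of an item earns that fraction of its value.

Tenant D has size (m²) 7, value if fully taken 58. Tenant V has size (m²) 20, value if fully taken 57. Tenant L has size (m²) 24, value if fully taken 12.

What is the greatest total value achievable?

Sort by value density: Tenant D 58/7≈8.29, Tenant V 57/20≈2.85, Tenant L 12/24≈0.5.
Take all of Tenant D (7 m², value 58) → 6 m² left.
6 m² left: a 6/20 share of Tenant V gives 57×6/20 = 17.1.
Total value = 75.1.

75.1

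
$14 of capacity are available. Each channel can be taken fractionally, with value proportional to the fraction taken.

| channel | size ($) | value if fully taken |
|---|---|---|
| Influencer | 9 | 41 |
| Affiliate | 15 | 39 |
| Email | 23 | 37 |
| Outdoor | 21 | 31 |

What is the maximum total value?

54

Sort by value density: Influencer 41/9≈4.56, Affiliate 39/15≈2.6, Email 37/23≈1.61, Outdoor 31/21≈1.48.
Take all of Influencer (9 $, value 41) → 5 $ left.
5 $ left: a 5/15 share of Affiliate gives 39×5/15 = 13.
Total value = 54.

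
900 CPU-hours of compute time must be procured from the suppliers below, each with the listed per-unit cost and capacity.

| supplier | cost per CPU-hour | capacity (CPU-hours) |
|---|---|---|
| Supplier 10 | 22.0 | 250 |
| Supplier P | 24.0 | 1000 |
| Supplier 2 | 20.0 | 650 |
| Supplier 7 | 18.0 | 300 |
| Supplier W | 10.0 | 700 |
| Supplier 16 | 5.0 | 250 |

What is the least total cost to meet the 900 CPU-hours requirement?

7750

Cheapest first:
Supplier 16 at 5.0: take all 250 CPU-hours — 650 still needed.
Take 650 from Supplier W at 10.0 to finish.
Supplier 7, Supplier 2, Supplier 10, Supplier P: unused.
Cost = 250×5.0 + 650×10.0 = 7750.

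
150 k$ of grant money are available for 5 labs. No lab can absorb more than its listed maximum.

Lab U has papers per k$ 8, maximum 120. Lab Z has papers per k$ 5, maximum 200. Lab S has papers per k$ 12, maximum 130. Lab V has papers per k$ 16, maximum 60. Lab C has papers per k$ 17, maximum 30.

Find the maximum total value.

Order the labs by papers per k$: Lab C 17 > Lab V 16 > Lab S 12 > Lab U 8 > Lab Z 5.
Lab C takes 30 to reach its cap of 30 — 120 left.
Lab V takes 60 to reach its cap of 60 — 60 left.
Lab S: +60 (room for 130) → 60. Pool exhausted.
Total = 12×60 + 16×60 + 17×30 = 2190.

2190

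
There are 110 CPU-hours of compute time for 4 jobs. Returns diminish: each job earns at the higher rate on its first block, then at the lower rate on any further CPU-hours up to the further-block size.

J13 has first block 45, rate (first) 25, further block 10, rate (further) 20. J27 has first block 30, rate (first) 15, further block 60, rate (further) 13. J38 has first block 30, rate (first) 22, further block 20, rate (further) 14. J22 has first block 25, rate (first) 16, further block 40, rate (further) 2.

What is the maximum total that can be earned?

2385

Order all 8 blocks by rate: J13/first 25 > J38/first 22 > J13/second 20 > J22/first 16 > J27/first 15 > J38/second 14 > J27/second 13 > J22/second 2.
Fill J13 first block (45 at 25) ; 65 left.
J38 first at 22: fill all 30 ; 35 left.
Fill J13 second block (10 at 20) ; 25 left.
Fill J22 first block (25 at 16) ; 0 left.
Total = 25×45 + 22×30 + 20×10 + 16×25 = 2385.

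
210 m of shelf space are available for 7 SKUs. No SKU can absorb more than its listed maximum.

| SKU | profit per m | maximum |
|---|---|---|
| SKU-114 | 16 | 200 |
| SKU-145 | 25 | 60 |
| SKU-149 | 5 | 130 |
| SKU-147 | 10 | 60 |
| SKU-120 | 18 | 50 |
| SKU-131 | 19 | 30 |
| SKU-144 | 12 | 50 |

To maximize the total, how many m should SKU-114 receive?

70

Highest profit per m first: SKU-145 25 > SKU-131 19 > SKU-120 18 > SKU-114 16 > SKU-144 12 > SKU-147 10 > SKU-149 5.
SKU-145 takes 60 to reach its cap of 60 → 150 left.
SKU-131: +30 to 30 (cap) → 120 left.
SKU-120: +50 to 50 (cap) → 70 left.
SKU-114: +70 (room for 200) → 70. Pool exhausted.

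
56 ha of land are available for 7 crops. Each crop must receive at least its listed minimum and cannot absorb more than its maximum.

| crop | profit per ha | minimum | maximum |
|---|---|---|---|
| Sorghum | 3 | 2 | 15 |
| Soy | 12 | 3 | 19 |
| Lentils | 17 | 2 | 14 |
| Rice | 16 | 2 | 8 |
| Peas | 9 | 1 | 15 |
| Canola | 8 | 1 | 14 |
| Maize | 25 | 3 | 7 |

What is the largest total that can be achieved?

828

Meeting every minimum uses 2+3+2+2+1+1+3 = 14 ha, leaving 42.
Order the crops by profit per ha: Maize 25 > Lentils 17 > Rice 16 > Soy 12 > Peas 9 > Canola 8 > Sorghum 3.
Maize takes 4 more to reach its cap of 7 → 38 left.
Lentils takes 12 more to reach its cap of 14 → 26 left.
Rice takes 6 more to reach its cap of 8 → 20 left.
Soy: +16 to 19 (cap) → 4 left.
Only 4 left; Peas takes them to reach 5.
Total = 3×2 + 12×19 + 17×14 + 16×8 + 9×5 + 8×1 + 25×7 = 828.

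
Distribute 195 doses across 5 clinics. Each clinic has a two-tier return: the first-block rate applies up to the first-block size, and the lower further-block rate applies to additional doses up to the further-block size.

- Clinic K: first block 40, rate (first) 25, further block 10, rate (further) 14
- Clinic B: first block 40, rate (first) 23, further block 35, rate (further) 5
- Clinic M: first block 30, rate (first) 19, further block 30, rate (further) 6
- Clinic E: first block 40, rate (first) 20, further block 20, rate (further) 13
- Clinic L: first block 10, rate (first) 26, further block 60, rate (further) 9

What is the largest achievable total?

Treat each block as its own option and order by rate: Clinic L/tier1 26 > Clinic K/tier1 25 > Clinic B/tier1 23 > Clinic E/tier1 20 > Clinic M/tier1 19 > Clinic K/tier2 14 > Clinic E/tier2 13 > Clinic L/tier2 9 > Clinic M/tier2 6 > Clinic B/tier2 5.
Clinic L/tier1 (26): +10 — 185 left.
Clinic K tier1 at 25: fill all 40 — 145 left.
Fill Clinic B tier1 block (40 at 23) — 105 left.
Clinic E/tier1 (20): +40 — 65 left.
Fill Clinic M tier1 block (30 at 19) — 35 left.
Clinic K tier2 at 14: fill all 10 — 25 left.
Fill Clinic E tier2 block (20 at 13) — 5 left.
Clinic L/tier2: +5 of 60 at 9; pool empty.
Total = 26×10 + 25×40 + 23×40 + 20×40 + 19×30 + 14×10 + 13×20 + 9×5 = 3995.

3995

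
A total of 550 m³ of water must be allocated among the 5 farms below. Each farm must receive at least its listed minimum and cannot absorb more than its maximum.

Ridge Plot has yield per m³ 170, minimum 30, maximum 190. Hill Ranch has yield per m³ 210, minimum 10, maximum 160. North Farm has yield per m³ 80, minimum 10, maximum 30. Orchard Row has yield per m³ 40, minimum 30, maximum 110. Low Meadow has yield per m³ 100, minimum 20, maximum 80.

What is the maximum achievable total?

Meeting every minimum uses 30+10+10+30+20 = 100 m³, leaving 450.
Highest yield per m³ first: Hill Ranch 210 > Ridge Plot 170 > Low Meadow 100 > North Farm 80 > Orchard Row 40.
Hill Ranch: +150 to 160 (cap) ; 300 left.
Ridge Plot takes 160 more to reach its cap of 190 ; 140 left.
Low Meadow: +60 to 80 (cap) ; 80 left.
North Farm takes 20 more to reach its cap of 30 ; 60 left.
Orchard Row: +60 (room for 80) → 90. Pool exhausted.
Total = 170×190 + 210×160 + 80×30 + 40×90 + 100×80 = 79900.

79900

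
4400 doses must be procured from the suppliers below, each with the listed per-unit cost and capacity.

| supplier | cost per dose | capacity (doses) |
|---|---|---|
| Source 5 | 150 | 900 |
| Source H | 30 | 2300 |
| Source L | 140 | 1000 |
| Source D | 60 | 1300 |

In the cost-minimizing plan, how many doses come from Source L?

800

Use suppliers in increasing cost order.
Take 2300 from Source H at 30 ; need 2100 more.
Take 1300 from Source D at 60 ; need 800 more.
Source L (140): take the remaining 800 ; done.
Source 5: unused.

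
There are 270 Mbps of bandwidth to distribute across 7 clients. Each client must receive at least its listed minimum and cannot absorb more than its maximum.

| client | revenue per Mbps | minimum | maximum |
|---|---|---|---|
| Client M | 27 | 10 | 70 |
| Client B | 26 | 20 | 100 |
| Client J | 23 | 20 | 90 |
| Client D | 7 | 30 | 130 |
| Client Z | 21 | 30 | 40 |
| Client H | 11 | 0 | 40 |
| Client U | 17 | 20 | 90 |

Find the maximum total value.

6130

Meeting every minimum uses 10+20+20+30+30+0+20 = 130 Mbps, leaving 140.
Order the clients by revenue per Mbps: Client M 27 > Client B 26 > Client J 23 > Client Z 21 > Client U 17 > Client H 11 > Client D 7.
Client M: +60 to 70 (cap) — 80 left.
Give Client B 80 more to hit its cap of 100 — 0 left.
Total = 27×70 + 26×100 + 23×20 + 7×30 + 21×30 + 17×20 = 6130.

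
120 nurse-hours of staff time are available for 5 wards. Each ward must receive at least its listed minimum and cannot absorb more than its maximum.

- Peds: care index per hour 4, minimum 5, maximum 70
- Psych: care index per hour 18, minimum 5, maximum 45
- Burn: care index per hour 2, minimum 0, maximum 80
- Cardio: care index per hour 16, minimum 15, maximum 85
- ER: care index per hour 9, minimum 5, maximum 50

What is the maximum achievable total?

Meeting every minimum uses 5+5+0+15+5 = 30 nurse-hours, leaving 90.
Order the wards by care index per hour: Psych 18 > Cardio 16 > ER 9 > Peds 4 > Burn 2.
Psych takes 40 more to reach its cap of 45 — 50 left.
Only 50 left; Cardio takes them to reach 65.
Total = 4×5 + 18×45 + 16×65 + 9×5 = 1915.

1915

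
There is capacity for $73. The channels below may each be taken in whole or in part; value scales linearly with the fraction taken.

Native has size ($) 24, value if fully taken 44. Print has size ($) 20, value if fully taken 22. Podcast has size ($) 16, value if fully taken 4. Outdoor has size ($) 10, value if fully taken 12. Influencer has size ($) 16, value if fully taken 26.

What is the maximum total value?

Best value per unit of size first: Native 44/24≈1.83, Influencer 26/16≈1.62, Outdoor 12/10≈1.2, Print 22/20≈1.1, Podcast 4/16≈0.25.
Native: take in full, 24 $ for value 44 → 49 left.
Take all of Influencer (16 $, value 26) → 33 $ left.
All 10 $ of Outdoor fit (value 12) → 23 remain.
Take all of Print (20 $, value 22) → 3 $ left.
3 $ left: a 3/16 share of Podcast gives 4×3/16 = 0.75.
Total value = 104.75.

104.75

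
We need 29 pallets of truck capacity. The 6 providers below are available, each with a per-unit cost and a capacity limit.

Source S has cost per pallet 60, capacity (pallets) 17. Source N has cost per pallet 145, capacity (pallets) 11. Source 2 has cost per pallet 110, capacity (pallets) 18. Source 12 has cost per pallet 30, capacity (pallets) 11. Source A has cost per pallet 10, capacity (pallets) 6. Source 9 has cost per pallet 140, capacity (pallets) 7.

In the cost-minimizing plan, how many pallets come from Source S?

12

Fill from the cheapest provider first.
Take 6 from Source A at 10 → need 23 more.
Source 12 (30): use full 11 → 12 pallets to go.
Source S (60): take the remaining 12 → done.
Source 2, Source 9, Source N: unused.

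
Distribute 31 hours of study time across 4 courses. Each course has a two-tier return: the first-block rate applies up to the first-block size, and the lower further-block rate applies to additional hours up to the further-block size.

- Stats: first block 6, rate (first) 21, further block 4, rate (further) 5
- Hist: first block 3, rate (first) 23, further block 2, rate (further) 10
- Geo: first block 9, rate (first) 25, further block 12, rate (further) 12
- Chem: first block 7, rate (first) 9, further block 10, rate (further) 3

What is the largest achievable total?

Order all 8 blocks by rate: Geo/tier1 25 > Hist/tier1 23 > Stats/tier1 21 > Geo/tier2 12 > Hist/tier2 10 > Chem/tier1 9 > Stats/tier2 5 > Chem/tier2 3.
Geo/tier1 (25): +9 → 22 left.
Hist tier1 at 23: fill all 3 → 19 left.
Fill Stats tier1 block (6 at 21) → 13 left.
Geo tier2 at 12: fill all 12 → 1 left.
Hist/tier2: +1 of 2 at 10; pool empty.
Total = 25×9 + 23×3 + 21×6 + 12×12 + 10×1 = 574.

574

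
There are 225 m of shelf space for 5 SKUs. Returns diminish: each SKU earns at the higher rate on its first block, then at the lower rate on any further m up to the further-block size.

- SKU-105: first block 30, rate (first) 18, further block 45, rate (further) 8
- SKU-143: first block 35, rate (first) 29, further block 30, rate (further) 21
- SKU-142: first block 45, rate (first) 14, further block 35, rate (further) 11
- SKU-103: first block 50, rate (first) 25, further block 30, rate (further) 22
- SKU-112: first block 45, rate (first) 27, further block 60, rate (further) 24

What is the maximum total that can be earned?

5685

Treat each block as its own option and order by rate: SKU-143/T1 29 > SKU-112/T1 27 > SKU-103/T1 25 > SKU-112/T2 24 > SKU-103/T2 22 > SKU-143/T2 21 > SKU-105/T1 18 > SKU-142/T1 14 > SKU-142/T2 11 > SKU-105/T2 8.
Fill SKU-143 T1 block (35 at 29) → 190 left.
SKU-112/T1 (27): +45 → 145 left.
SKU-103/T1 (25): +50 → 95 left.
SKU-112 T2 at 24: fill all 60 → 35 left.
SKU-103/T2 (22): +30 → 5 left.
5 remain; put them into SKU-143 T2 at 21.
Total = 29×35 + 27×45 + 25×50 + 24×60 + 22×30 + 21×5 = 5685.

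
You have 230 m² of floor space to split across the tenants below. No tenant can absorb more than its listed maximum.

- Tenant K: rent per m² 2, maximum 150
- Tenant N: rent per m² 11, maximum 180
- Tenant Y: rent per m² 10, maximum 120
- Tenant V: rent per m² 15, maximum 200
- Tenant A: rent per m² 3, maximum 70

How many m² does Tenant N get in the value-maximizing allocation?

30

Order the tenants by rent per m²: Tenant V 15 > Tenant N 11 > Tenant Y 10 > Tenant A 3 > Tenant K 2.
Tenant V takes 200 to reach its cap of 200 → 30 left.
Tenant N has room for 180 but only 30 remain, so it gets 30.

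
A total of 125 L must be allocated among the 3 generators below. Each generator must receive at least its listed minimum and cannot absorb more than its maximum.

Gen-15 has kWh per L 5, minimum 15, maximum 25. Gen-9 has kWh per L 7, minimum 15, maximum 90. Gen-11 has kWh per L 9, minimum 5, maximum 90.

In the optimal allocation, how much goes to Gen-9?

Meeting every minimum uses 15+15+5 = 35 L, leaving 90.
Rank by kWh per L: Gen-11 9 > Gen-9 7 > Gen-15 5.
Gen-11: +85 to 90 (cap) ; 5 left.
Gen-9 has room for 75 more but only 5 remain, so it gets 20.

20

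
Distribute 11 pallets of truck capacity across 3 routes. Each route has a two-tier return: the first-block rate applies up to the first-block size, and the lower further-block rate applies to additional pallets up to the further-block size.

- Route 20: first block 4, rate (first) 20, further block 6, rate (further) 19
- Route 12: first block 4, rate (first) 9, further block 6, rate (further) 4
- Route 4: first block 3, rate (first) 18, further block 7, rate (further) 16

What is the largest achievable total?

Order all 6 blocks by rate: Route 20/first 20 > Route 20/second 19 > Route 4/first 18 > Route 4/second 16 > Route 12/first 9 > Route 12/second 4.
Fill Route 20 first block (4 at 20) — 7 left.
Route 20 second at 19: fill all 6 — 1 left.
Route 4 first at 18: only 1 left, fill 1.
Total = 20×4 + 19×6 + 18×1 = 212.

212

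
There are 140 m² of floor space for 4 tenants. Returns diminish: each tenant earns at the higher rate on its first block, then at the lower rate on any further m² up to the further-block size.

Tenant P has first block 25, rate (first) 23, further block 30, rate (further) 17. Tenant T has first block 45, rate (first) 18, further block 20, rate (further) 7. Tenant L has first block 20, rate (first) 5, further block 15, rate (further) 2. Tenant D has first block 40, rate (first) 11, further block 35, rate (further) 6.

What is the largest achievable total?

Treat each block as its own option and order by rate: Tenant P/first 23 > Tenant T/first 18 > Tenant P/second 17 > Tenant D/first 11 > Tenant T/second 7 > Tenant D/second 6 > Tenant L/first 5 > Tenant L/second 2.
Tenant P first at 23: fill all 25 ; 115 left.
Tenant T first at 18: fill all 45 ; 70 left.
Tenant P second at 17: fill all 30 ; 40 left.
Tenant D/first (11): +40 ; 0 left.
Total = 23×25 + 18×45 + 17×30 + 11×40 = 2335.

2335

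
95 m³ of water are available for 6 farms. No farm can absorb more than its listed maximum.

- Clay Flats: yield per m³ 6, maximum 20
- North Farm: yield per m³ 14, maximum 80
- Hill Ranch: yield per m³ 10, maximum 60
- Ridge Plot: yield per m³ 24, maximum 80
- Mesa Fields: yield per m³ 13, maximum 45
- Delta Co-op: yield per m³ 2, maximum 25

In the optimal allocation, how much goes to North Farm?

Rank by yield per m³: Ridge Plot 24 > North Farm 14 > Mesa Fields 13 > Hill Ranch 10 > Clay Flats 6 > Delta Co-op 2.
Give Ridge Plot 80 to hit its cap of 80 — 15 left.
North Farm: +15 (room for 80) → 15. Pool exhausted.

15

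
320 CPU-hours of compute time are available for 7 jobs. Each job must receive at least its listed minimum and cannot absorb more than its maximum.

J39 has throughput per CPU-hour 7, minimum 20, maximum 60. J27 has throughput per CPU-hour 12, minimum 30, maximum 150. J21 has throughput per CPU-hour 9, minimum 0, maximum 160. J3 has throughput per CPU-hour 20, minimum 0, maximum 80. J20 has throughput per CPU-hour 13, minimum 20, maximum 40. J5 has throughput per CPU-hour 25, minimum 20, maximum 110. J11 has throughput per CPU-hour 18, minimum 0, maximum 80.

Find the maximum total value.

Meeting every minimum uses 20+30+0+0+20+20+0 = 90 CPU-hours, leaving 230.
Rank by throughput per CPU-hour: J5 25 > J3 20 > J11 18 > J20 13 > J27 12 > J21 9 > J39 7.
J5: +90 to 110 (cap) ; 140 left.
J3 takes 80 more to reach its cap of 80 ; 60 left.
J11 has room for 80 more but only 60 remain, so it gets 60.
Total = 7×20 + 12×30 + 20×80 + 13×20 + 25×110 + 18×60 = 6190.

6190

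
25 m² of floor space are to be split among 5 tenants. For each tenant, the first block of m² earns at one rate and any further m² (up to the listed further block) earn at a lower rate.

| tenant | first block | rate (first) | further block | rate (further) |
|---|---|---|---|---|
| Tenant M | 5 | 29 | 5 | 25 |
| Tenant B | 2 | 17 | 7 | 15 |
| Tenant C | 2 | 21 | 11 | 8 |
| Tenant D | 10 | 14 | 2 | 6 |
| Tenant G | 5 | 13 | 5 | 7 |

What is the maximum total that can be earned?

Treat each block as its own option and order by rate: Tenant M/T1 29 > Tenant M/T2 25 > Tenant C/T1 21 > Tenant B/T1 17 > Tenant B/T2 15 > Tenant D/T1 14 > Tenant G/T1 13 > Tenant C/T2 8 > Tenant G/T2 7 > Tenant D/T2 6.
Tenant M/T1 (29): +5 ; 20 left.
Tenant M/T2 (25): +5 ; 15 left.
Tenant C/T1 (21): +2 ; 13 left.
Tenant B T1 at 17: fill all 2 ; 11 left.
Tenant B T2 at 15: fill all 7 ; 4 left.
Tenant D/T1: +4 of 10 at 14; pool empty.
Total = 29×5 + 25×5 + 21×2 + 17×2 + 15×7 + 14×4 = 507.

507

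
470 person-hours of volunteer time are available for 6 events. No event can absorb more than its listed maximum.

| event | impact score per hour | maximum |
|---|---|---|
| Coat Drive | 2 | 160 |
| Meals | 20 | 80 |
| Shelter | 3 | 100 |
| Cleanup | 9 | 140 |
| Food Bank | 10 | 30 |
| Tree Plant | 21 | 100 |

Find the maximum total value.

Rank by impact score per hour: Tree Plant 21 > Meals 20 > Food Bank 10 > Cleanup 9 > Shelter 3 > Coat Drive 2.
Tree Plant takes 100 to reach its cap of 100 ; 370 left.
Give Meals 80 to hit its cap of 80 ; 290 left.
Food Bank: +30 to 30 (cap) ; 260 left.
Cleanup takes 140 to reach its cap of 140 ; 120 left.
Give Shelter 100 to hit its cap of 100 ; 20 left.
Only 20 left; Coat Drive takes them to reach 20.
Total = 2×20 + 20×80 + 3×100 + 9×140 + 10×30 + 21×100 = 5600.

5600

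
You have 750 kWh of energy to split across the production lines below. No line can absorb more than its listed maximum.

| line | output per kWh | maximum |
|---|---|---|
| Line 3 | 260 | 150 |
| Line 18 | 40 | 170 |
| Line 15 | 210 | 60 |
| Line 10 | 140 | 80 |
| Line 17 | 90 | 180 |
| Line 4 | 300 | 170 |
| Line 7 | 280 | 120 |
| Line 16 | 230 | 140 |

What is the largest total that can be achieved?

Rank by output per kWh: Line 4 300 > Line 7 280 > Line 3 260 > Line 16 230 > Line 15 210 > Line 10 140 > Line 17 90 > Line 18 40.
Give Line 4 170 to hit its cap of 170 → 580 left.
Line 7: +120 to 120 (cap) → 460 left.
Line 3 takes 150 to reach its cap of 150 → 310 left.
Give Line 16 140 to hit its cap of 140 → 170 left.
Give Line 15 60 to hit its cap of 60 → 110 left.
Give Line 10 80 to hit its cap of 80 → 30 left.
Only 30 left; Line 17 takes them to reach 30.
Total = 260×150 + 210×60 + 140×80 + 90×30 + 300×170 + 280×120 + 230×140 = 182300.

182300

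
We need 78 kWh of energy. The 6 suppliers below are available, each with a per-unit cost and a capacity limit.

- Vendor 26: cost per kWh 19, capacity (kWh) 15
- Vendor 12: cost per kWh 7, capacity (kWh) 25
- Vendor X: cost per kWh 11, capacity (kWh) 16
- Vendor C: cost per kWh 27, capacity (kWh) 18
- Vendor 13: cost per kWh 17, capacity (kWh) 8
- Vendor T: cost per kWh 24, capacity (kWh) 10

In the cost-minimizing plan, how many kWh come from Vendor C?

4

Use suppliers in increasing cost order.
Vendor 12 at 7: take all 25 kWh → 53 still needed.
Vendor X at 11: take all 16 kWh → 37 still needed.
Take 8 from Vendor 13 at 17 → need 29 more.
Take 15 from Vendor 26 at 19 → need 14 more.
Take 10 from Vendor T at 24 → need 4 more.
Vendor C at 27: take 4 of its 18 → requirement met.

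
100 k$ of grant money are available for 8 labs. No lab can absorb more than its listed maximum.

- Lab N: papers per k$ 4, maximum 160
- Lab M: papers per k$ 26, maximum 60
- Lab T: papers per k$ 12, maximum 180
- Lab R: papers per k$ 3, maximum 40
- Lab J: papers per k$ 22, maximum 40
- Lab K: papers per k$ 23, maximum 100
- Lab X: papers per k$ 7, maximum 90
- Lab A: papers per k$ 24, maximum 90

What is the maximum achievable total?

Order the labs by papers per k$: Lab M 26 > Lab A 24 > Lab K 23 > Lab J 22 > Lab T 12 > Lab X 7 > Lab N 4 > Lab R 3.
Lab M takes 60 to reach its cap of 60 → 40 left.
Lab A has room for 90 but only 40 remain, so it gets 40.
Total = 26×60 + 24×40 = 2520.

2520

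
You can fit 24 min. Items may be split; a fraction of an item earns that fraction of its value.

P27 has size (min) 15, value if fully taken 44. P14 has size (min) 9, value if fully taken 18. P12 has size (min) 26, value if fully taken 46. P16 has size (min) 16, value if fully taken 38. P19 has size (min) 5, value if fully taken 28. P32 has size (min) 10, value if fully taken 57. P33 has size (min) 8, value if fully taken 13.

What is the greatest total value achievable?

111.4

Best value per unit of size first: P32 57/10≈5.7, P19 28/5≈5.6, P27 44/15≈2.93, P16 38/16≈2.38, P14 18/9≈2, P12 46/26≈1.77, P33 13/8≈1.62.
All 10 min of P32 fit (value 57) → 14 remain.
Take all of P19 (5 min, value 28) → 9 min left.
Fill the last 9 min with part of P27: 9/15 of it earns 26.4.
Total value = 111.4.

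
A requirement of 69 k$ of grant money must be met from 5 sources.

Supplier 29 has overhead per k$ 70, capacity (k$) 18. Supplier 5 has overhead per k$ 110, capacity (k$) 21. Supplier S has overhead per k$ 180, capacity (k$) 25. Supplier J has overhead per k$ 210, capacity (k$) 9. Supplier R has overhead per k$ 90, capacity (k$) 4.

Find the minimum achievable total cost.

8640

Fill from the cheapest source first.
Take 18 from Supplier 29 at 70 ; need 51 more.
Supplier R at 90: take all 4 k$ ; 47 still needed.
Supplier 5 at 110: take all 21 k$ ; 26 still needed.
Supplier S (180): use full 25 ; 1 k$ to go.
Supplier J (210): take the remaining 1 ; done.
Cost = 18×70 + 4×90 + 21×110 + 25×180 + 1×210 = 8640.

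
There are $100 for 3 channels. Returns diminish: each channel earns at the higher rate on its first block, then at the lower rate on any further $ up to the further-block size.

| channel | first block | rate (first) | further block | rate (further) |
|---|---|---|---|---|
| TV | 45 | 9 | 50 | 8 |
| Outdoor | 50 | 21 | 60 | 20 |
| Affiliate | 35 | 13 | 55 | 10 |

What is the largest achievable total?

2050

Rank every tier by rate: Outdoor/first 21 > Outdoor/second 20 > Affiliate/first 13 > Affiliate/second 10 > TV/first 9 > TV/second 8.
Fill Outdoor first block (50 at 21) — 50 left.
Outdoor/second: +50 of 60 at 20; pool empty.
Total = 21×50 + 20×50 = 2050.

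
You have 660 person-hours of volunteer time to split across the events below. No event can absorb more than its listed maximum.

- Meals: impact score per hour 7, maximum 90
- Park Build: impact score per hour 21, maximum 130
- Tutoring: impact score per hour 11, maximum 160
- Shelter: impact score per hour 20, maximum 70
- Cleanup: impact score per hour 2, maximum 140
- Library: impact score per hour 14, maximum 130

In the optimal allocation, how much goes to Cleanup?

Order the events by impact score per hour: Park Build 21 > Shelter 20 > Library 14 > Tutoring 11 > Meals 7 > Cleanup 2.
Give Park Build 130 to hit its cap of 130 ; 530 left.
Shelter takes 70 to reach its cap of 70 ; 460 left.
Give Library 130 to hit its cap of 130 ; 330 left.
Tutoring: +160 to 160 (cap) ; 170 left.
Give Meals 90 to hit its cap of 90 ; 80 left.
Cleanup: +80 (room for 140) → 80. Pool exhausted.

80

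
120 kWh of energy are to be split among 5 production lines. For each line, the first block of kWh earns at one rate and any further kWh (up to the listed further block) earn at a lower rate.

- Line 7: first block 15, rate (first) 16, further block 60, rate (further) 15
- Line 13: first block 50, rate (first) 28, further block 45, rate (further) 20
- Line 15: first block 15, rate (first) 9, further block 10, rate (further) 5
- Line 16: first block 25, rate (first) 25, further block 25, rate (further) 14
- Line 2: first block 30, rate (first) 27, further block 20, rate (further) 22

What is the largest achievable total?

3165

Order all 10 blocks by rate: Line 13/T1 28 > Line 2/T1 27 > Line 16/T1 25 > Line 2/T2 22 > Line 13/T2 20 > Line 7/T1 16 > Line 7/T2 15 > Line 16/T2 14 > Line 15/T1 9 > Line 15/T2 5.
Fill Line 13 T1 block (50 at 28) → 70 left.
Line 2 T1 at 27: fill all 30 → 40 left.
Line 16 T1 at 25: fill all 25 → 15 left.
Line 2/T2: +15 of 20 at 22; pool empty.
Total = 28×50 + 27×30 + 25×25 + 22×15 = 3165.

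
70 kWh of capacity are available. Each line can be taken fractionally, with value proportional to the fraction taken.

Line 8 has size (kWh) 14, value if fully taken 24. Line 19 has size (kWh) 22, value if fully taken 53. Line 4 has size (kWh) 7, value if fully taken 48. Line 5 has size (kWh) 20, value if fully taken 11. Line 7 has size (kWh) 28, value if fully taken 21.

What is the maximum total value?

145.25

Best value per unit of size first: Line 4 48/7≈6.86, Line 19 53/22≈2.41, Line 8 24/14≈1.71, Line 7 21/28≈0.75, Line 5 11/20≈0.55.
Take all of Line 4 (7 kWh, value 48) → 63 kWh left.
All 22 kWh of Line 19 fit (value 53) → 41 remain.
Take all of Line 8 (14 kWh, value 24) → 27 kWh left.
Fill the last 27 kWh with part of Line 7: 27/28 of it earns 20.25.
Total value = 145.25.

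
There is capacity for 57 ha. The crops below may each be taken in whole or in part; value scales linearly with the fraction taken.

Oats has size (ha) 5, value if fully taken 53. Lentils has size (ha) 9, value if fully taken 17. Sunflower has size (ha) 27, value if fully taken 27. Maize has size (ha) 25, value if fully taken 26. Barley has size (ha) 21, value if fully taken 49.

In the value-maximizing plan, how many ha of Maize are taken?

Sort by value density: Oats 53/5≈10.6, Barley 49/21≈2.33, Lentils 17/9≈1.89, Maize 26/25≈1.04, Sunflower 27/27≈1.
Take all of Oats (5 ha, value 53) ; 52 ha left.
Barley: take in full, 21 ha for value 49 ; 31 left.
All 9 ha of Lentils fit (value 17) ; 22 remain.
22 ha left: a 22/25 share of Maize gives 26×22/25 = 22.88.

22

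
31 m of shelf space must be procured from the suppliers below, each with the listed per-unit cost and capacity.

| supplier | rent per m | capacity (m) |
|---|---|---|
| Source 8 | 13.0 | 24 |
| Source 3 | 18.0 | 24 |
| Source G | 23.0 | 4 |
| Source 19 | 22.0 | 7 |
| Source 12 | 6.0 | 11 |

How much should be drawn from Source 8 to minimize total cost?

Cheapest first:
Take 11 from Source 12 at 6.0 ; need 20 more.
Take 20 from Source 8 at 13.0 to finish.
Source 3, Source 19, Source G: unused.

20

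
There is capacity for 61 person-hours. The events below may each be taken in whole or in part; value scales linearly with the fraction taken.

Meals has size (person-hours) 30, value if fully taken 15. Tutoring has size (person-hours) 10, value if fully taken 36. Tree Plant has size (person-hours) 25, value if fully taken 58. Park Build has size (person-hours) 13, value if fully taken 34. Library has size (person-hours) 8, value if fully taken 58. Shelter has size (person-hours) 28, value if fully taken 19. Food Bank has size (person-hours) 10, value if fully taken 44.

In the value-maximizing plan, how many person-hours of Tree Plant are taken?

Best value per unit of size first: Library 58/8≈7.25, Food Bank 44/10≈4.4, Tutoring 36/10≈3.6, Park Build 34/13≈2.62, Tree Plant 58/25≈2.32, Shelter 19/28≈0.679, Meals 15/30≈0.5.
Library: take in full, 8 person-hours for value 58 ; 53 left.
All 10 person-hours of Food Bank fit (value 44) ; 43 remain.
Tutoring: take in full, 10 person-hours for value 36 ; 33 left.
Take all of Park Build (13 person-hours, value 34) ; 20 person-hours left.
Fill the last 20 person-hours with part of Tree Plant: 20/25 of it earns 46.4.

20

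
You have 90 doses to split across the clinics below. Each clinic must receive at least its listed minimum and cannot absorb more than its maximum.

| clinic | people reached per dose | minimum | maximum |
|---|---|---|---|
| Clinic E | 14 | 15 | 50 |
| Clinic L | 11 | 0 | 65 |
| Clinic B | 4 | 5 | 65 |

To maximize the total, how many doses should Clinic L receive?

35

Meeting every minimum uses 15+0+5 = 20 doses, leaving 70.
Order the clinics by people reached per dose: Clinic E 14 > Clinic L 11 > Clinic B 4.
Give Clinic E 35 more to hit its cap of 50 — 35 left.
Clinic L has room for 65 more but only 35 remain, so it gets 35.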